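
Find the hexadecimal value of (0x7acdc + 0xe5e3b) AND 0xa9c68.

Add column by column in base 16, right to left:
  c+b = 7 carry 1
  d+3+1 = 1 carry 1
  c+e+1 = b carry 1
  a+5+1 = 0 carry 1
  7+e+1 = 6 carry 1
  final carry 1
Sum = 0x160b17; now AND with 0xa9c68:
  1&0=0, 6&a=2, 0&9=0, b&c=8, 1&6=0, 7&8=0

0x20800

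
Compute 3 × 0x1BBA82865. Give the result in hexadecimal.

Multiply each base-16 digit by 3, carrying:
  5×3 = 15 → write F
  6×3 = 18 → write 2 carry 1
  8×3+1 = 25 → write 9 carry 1
  2×3+1 = 7 → write 7
  8×3 = 24 → write 8 carry 1
  A×3+1 = 31 → write F carry 1
  B×3+1 = 34 → write 2 carry 2
  B×3+2 = 35 → write 3 carry 2
  1×3+2 = 5 → write 5

0x532F8792F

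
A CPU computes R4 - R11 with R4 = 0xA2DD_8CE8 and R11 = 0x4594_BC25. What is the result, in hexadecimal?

Subtract column by column in base 16:
  8-5 → 3
  E-2 → C
  C-C → 0
  8-B → D (borrow)
  D-4-1 → 8
  D-9 → 4
  2-5 → D (borrow)
  A-4-1 → 5

0x5D48D0C3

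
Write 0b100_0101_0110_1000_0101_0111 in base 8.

Group the bits in threes: 010 001 010 110 100 001 010 111 → 21264127.

0o21264127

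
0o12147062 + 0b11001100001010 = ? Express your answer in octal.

0o12200474

0b11001100001010 = 0o31412 in octal.
Add column by column in base 8, right to left:
  2+2 = 4
  6+1 = 7
  0+4 = 4
  7+1 = 0 carry 1
  4+3+1 = 0 carry 1
  1+0+1 = 2
  2+0 = 2
  1+0 = 1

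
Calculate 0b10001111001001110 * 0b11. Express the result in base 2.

0b110101101011101010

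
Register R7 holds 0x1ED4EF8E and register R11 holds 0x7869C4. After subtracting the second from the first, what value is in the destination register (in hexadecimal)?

Subtract column by column in base 16:
  E-4 → A
  8-C → C (borrow)
  F-9-1 → 5
  E-6 → 8
  4-8 → C (borrow)
  D-7-1 → 5
  E-0 → E
  1-0 → 1

0x1E5C85CA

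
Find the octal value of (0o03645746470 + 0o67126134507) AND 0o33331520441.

Add column by column in base 8, right to left:
  0+7 = 7
  7+0 = 7
  4+5 = 1 carry 1
  6+4+1 = 3 carry 1
  4+3+1 = 0 carry 1
  7+1+1 = 1 carry 1
  5+6+1 = 4 carry 1
  4+2+1 = 7
  6+1 = 7
  3+7 = 2 carry 1
  0+6+1 = 7
Sum = 0o72774103177; now AND with 0o33331520441:
  7&3=3, 2&3=2, 7&3=3, 7&3=3, 4&1=0, 1&5=1, 0&2=0, 3&0=0, 1&4=0, 7&4=4, 7&1=1

0o32330100041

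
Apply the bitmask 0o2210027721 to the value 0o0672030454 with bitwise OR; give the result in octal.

OR each oct digit independently (no carries):
  0|2=2, 6|2=6, 7|1=7, 2|0=2, 0|0=0, 3|2=3, 0|7=7, 4|7=7, 5|2=7, 4|1=5

0o2672037775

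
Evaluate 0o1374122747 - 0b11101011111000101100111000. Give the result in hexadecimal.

0o1374122747 = 0xBF0A5E7 in hexadecimal.
0b11101011111000101100111000 = 0x3AF8B38 in hexadecimal.
Subtract column by column in base 16:
  7-8 → F (borrow)
  E-3-1 → A
  5-B → A (borrow)
  A-8-1 → 1
  0-F → 1 (borrow)
  F-A-1 → 4
  B-3 → 8

0x8411AAF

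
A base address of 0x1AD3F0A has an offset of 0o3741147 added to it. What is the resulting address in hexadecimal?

0o3741147 = 0xFC267 in hexadecimal.
Add column by column in base 16, right to left:
  A+7 = 1 carry 1
  0+6+1 = 7
  F+2 = 1 carry 1
  3+C+1 = 0 carry 1
  D+F+1 = D carry 1
  A+0+1 = B
  1+0 = 1

0x1BD0171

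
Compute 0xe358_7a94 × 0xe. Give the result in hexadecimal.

0xc6ed6b418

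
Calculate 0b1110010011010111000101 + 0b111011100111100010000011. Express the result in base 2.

Add column by column in base 2, right to left:
  1+1 = 0 carry 1
  0+1+1 = 0 carry 1
  1+0+1 = 0 carry 1
  0+0+1 = 1
  0+0 = 0
  0+0 = 0
  1+0 = 1
  1+1 = 0 carry 1
  1+0+1 = 0 carry 1
  0+0+1 = 1
  1+0 = 1
  0+1 = 1
  1+1 = 0 carry 1
  1+1+1 = 1 carry 1
  0+1+1 = 0 carry 1
  0+0+1 = 1
  1+0 = 1
  0+1 = 1
  0+1 = 1
  1+1 = 0 carry 1
  1+0+1 = 0 carry 1
  1+1+1 = 1 carry 1
  0+1+1 = 0 carry 1
  0+1+1 = 0 carry 1
  final carry 1

0b1001001111010111001001000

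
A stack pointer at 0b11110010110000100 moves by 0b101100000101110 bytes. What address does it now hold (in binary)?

0b100011110110110010

Add column by column in base 2, right to left:
  0+0 = 0
  0+1 = 1
  1+1 = 0 carry 1
  0+1+1 = 0 carry 1
  0+0+1 = 1
  0+1 = 1
  0+0 = 0
  1+0 = 1
  1+0 = 1
  0+0 = 0
  1+0 = 1
  0+1 = 1
  0+1 = 1
  1+0 = 1
  1+1 = 0 carry 1
  1+0+1 = 0 carry 1
  1+0+1 = 0 carry 1
  final carry 1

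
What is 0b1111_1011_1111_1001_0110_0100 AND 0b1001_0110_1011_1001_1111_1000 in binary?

AND bit by bit (1 only where both bits are 1):
  111110111111100101100100
& 100101101011100111111000
= 100100101011100101100000

0b100100101011100101100000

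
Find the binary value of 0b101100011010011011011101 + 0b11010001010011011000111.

Add column by column in base 2, right to left:
  1+1 = 0 carry 1
  0+1+1 = 0 carry 1
  1+1+1 = 1 carry 1
  1+0+1 = 0 carry 1
  1+0+1 = 0 carry 1
  0+0+1 = 1
  1+1 = 0 carry 1
  1+1+1 = 1 carry 1
  0+0+1 = 1
  1+1 = 0 carry 1
  1+1+1 = 1 carry 1
  0+0+1 = 1
  0+0 = 0
  1+1 = 0 carry 1
  0+0+1 = 1
  1+1 = 0 carry 1
  1+0+1 = 0 carry 1
  0+0+1 = 1
  0+0 = 0
  0+1 = 1
  1+0 = 1
  1+1 = 0 carry 1
  0+1+1 = 0 carry 1
  1+0+1 = 0 carry 1
  final carry 1

0b1000110100100110110100100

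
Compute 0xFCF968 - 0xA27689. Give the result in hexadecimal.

0x5A82DF

Subtract column by column in base 16:
  8-9 → F (borrow)
  6-8-1 → D (borrow)
  9-6-1 → 2
  F-7 → 8
  C-2 → A
  F-A → 5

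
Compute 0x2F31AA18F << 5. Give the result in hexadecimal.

0x5E635431E0

5 bits is not a whole number of base-16 digits; in binary: 1011110011000110101010000110001111 << 5 = 101111001100011010101000011000111100000.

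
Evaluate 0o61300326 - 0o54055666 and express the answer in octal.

0o5222440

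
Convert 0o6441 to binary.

0b110100100001

Each octal digit is 3 bits: 6=110 4=100 4=100 1=001.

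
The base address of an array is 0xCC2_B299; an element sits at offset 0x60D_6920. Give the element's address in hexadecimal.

Add column by column in base 16, right to left:
  9+0 = 9
  9+2 = B
  2+9 = B
  B+6 = 1 carry 1
  2+D+1 = 0 carry 1
  C+0+1 = D
  C+6 = 2 carry 1
  final carry 1

0x12D01BB9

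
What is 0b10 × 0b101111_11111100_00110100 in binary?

0b10111111111100001101000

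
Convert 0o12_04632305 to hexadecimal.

0xa1334c5

Each octal digit is 3 bits: 1=001 2=010 0=000 4=100 6=110 3=011 2=010 3=011 0=000 5=101.
Group the bits into nibbles: 1010 0001 0011 0011 0100 1100 0101 → a1334c5.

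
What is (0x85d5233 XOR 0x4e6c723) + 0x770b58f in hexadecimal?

First 0x85d5233 XOR 0x4e6c723 = 0xcbb9510.
Add column by column in base 16, right to left:
  0+f = f
  1+8 = 9
  5+5 = a
  9+b = 4 carry 1
  b+0+1 = c
  b+7 = 2 carry 1
  c+7+1 = 4 carry 1
  final carry 1

0x142c4a9f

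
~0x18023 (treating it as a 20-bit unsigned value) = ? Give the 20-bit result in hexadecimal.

0xE7FDC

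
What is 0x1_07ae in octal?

0o203656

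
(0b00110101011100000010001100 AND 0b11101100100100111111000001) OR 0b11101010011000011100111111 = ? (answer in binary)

0b11101110011100011110111111

0b00110101011100000010001100 AND 0b11101100100100111111000001 = 0b00100100000100000010000000.
Then OR with 0b11101010011000011100111111.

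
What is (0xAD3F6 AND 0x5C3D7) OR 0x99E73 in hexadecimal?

0x9DFF7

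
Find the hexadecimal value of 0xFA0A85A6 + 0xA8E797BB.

Add column by column in base 16, right to left:
  6+B = 1 carry 1
  A+B+1 = 6 carry 1
  5+7+1 = D
  8+9 = 1 carry 1
  A+7+1 = 2 carry 1
  0+E+1 = F
  A+8 = 2 carry 1
  F+A+1 = A carry 1
  final carry 1

0x1A2F21D61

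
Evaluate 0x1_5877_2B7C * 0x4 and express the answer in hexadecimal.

Multiply each base-16 digit by 4, carrying:
  C×4 = 48 → write 0 carry 3
  7×4+3 = 31 → write F carry 1
  B×4+1 = 45 → write D carry 2
  2×4+2 = 10 → write A
  7×4 = 28 → write C carry 1
  7×4+1 = 29 → write D carry 1
  8×4+1 = 33 → write 1 carry 2
  5×4+2 = 22 → write 6 carry 1
  1×4+1 = 5 → write 5

0x561DCADF0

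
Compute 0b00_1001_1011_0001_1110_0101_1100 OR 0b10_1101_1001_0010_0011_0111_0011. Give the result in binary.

0b10110110110011111101111111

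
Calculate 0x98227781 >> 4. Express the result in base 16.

Shifting right by 4 bits = 1 hex digit: drop the last 1.

0x9822778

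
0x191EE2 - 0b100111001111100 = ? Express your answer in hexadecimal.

0x18D066

0b100111001111100 = 0x4E7C in hexadecimal.
Subtract column by column in base 16:
  2-C → 6 (borrow)
  E-7-1 → 6
  E-E → 0
  1-4 → D (borrow)
  9-0-1 → 8
  1-0 → 1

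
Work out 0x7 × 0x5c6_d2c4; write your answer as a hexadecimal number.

0x286fc35c

Multiply each base-16 digit by 7, carrying:
  4×7 = 28 → write c carry 1
  c×7+1 = 85 → write 5 carry 5
  2×7+5 = 19 → write 3 carry 1
  d×7+1 = 92 → write c carry 5
  6×7+5 = 47 → write f carry 2
  c×7+2 = 86 → write 6 carry 5
  5×7+5 = 40 → write 8 carry 2
  remaining carry: 2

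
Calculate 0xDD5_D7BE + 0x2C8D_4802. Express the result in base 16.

0x3A631FC0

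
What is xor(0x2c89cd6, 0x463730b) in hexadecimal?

XOR each hex digit independently (no carries):
  2^4=6, c^6=a, 8^3=b, 9^7=e, c^3=f, d^0=d, 6^b=d

0x6abefdd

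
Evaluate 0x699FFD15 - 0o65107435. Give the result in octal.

0x699FFD15 = 0o15147776425 in octal.
Subtract column by column in base 8:
  5-5 → 0
  2-3 → 7 (borrow)
  4-4-1 → 7 (borrow)
  6-7-1 → 6 (borrow)
  7-0-1 → 6
  7-1 → 6
  7-5 → 2
  4-6 → 6 (borrow)
  1-0-1 → 0
  5-0 → 5
  1-0 → 1

0o15062666770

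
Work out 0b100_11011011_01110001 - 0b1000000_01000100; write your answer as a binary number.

Subtract column by column in base 2:
  1-0 → 1
  0-0 → 0
  0-1 → 1 (borrow)
  0-0-1 → 1 (borrow)
  1-0-1 → 0
  1-0 → 1
  1-1 → 0
  0-0 → 0
  1-0 → 1
  1-0 → 1
  0-0 → 0
  1-0 → 1
  1-0 → 1
  0-0 → 0
  1-1 → 0
  1-0 → 1
  0-0 → 0
  0-0 → 0
  1-0 → 1

0b1001001101100101101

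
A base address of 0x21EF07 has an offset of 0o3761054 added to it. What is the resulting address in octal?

0x21EF07 = 0o10367407 in octal.
Add column by column in base 8, right to left:
  7+4 = 3 carry 1
  0+5+1 = 6
  4+0 = 4
  7+1 = 0 carry 1
  6+6+1 = 5 carry 1
  3+7+1 = 3 carry 1
  0+3+1 = 4
  1+0 = 1

0o14350463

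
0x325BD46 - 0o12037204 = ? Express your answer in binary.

0b10111111010111111011000010

0x325BD46 = 0b11001001011011110101000110 in binary.
0o12037204 = 0b1010000011111010000100 in binary.
Subtract column by column in base 2:
  0-0 → 0
  1-0 → 1
  1-1 → 0
  0-0 → 0
  0-0 → 0
  0-0 → 0
  1-0 → 1
  0-1 → 1 (borrow)
  1-0-1 → 0
  0-1 → 1 (borrow)
  1-1-1 → 1 (borrow)
  1-1-1 → 1 (borrow)
  1-1-1 → 1 (borrow)
  1-1-1 → 1 (borrow)
  0-0-1 → 1 (borrow)
  1-0-1 → 0
  1-0 → 1
  0-0 → 0
  1-0 → 1
  0-1 → 1 (borrow)
  0-0-1 → 1 (borrow)
  1-1-1 → 1 (borrow)
  0-0-1 → 1 (borrow)
  0-0-1 → 1 (borrow)
  1-0-1 → 0
  1-0 → 1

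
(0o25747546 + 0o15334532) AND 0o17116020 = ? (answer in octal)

0o3104000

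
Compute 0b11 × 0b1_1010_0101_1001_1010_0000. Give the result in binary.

Multiply each base-2 digit by 3, carrying:
  0×3 = 0 → write 0
  0×3 = 0 → write 0
  0×3 = 0 → write 0
  0×3 = 0 → write 0
  0×3 = 0 → write 0
  1×3 = 3 → write 1 carry 1
  0×3+1 = 1 → write 1
  1×3 = 3 → write 1 carry 1
  1×3+1 = 4 → write 0 carry 2
  0×3+2 = 2 → write 0 carry 1
  0×3+1 = 1 → write 1
  1×3 = 3 → write 1 carry 1
  1×3+1 = 4 → write 0 carry 2
  0×3+2 = 2 → write 0 carry 1
  1×3+1 = 4 → write 0 carry 2
  0×3+2 = 2 → write 0 carry 1
  0×3+1 = 1 → write 1
  1×3 = 3 → write 1 carry 1
  0×3+1 = 1 → write 1
  1×3 = 3 → write 1 carry 1
  1×3+1 = 4 → write 0 carry 2
  remaining carry: 10

0b10011110000110011100000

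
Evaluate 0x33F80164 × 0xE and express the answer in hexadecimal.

Multiply each base-16 digit by 14, carrying:
  4×14 = 56 → write 8 carry 3
  6×14+3 = 87 → write 7 carry 5
  1×14+5 = 19 → write 3 carry 1
  0×14+1 = 1 → write 1
  8×14 = 112 → write 0 carry 7
  F×14+7 = 217 → write 9 carry 13
  3×14+13 = 55 → write 7 carry 3
  3×14+3 = 45 → write D carry 2
  remaining carry: 2

0x2D7901378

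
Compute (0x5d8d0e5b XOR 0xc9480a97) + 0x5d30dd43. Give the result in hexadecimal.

0xf1f5e20f

First 0x5d8d0e5b XOR 0xc9480a97 = 0x94c504cc.
Add column by column in base 16, right to left:
  c+3 = f
  c+4 = 0 carry 1
  4+d+1 = 2 carry 1
  0+d+1 = e
  5+0 = 5
  c+3 = f
  4+d = 1 carry 1
  9+5+1 = f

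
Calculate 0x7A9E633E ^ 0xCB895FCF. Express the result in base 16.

0xB1173CF1

XOR each hex digit independently (no carries):
  7^C=B, A^B=1, 9^8=1, E^9=7, 6^5=3, 3^F=C, 3^C=F, E^F=1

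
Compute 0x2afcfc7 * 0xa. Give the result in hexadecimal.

0x1ade1dc6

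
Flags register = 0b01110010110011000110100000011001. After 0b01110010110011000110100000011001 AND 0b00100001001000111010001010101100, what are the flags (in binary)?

0b00100000000000000010000000001000

AND bit by bit (1 only where both bits are 1):
  01110010110011000110100000011001
& 00100001001000111010001010101100
= 00100000000000000010000000001000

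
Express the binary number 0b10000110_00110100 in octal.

Group the bits in threes: 001 000 011 000 110 100 → 103064.

0o103064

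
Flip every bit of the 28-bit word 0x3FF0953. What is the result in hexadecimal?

Each hex digit d becomes F−d:
  3→C, F→0, F→0, 0→F, 9→6, 5→A, 3→C

0xC00F6AC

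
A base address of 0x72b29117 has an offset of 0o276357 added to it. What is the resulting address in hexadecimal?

0o276357 = 0x17cef in hexadecimal.
Add column by column in base 16, right to left:
  7+f = 6 carry 1
  1+e+1 = 0 carry 1
  1+c+1 = e
  9+7 = 0 carry 1
  2+1+1 = 4
  b+0 = b
  2+0 = 2
  7+0 = 7

0x72b40e06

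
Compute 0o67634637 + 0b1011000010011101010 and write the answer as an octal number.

0o71137211

0b1011000010011101010 = 0o1302352 in octal.
Add column by column in base 8, right to left:
  7+2 = 1 carry 1
  3+5+1 = 1 carry 1
  6+3+1 = 2 carry 1
  4+2+1 = 7
  3+0 = 3
  6+3 = 1 carry 1
  7+1+1 = 1 carry 1
  6+0+1 = 7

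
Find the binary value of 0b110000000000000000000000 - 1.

0b101111111111111111111111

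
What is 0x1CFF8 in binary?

Expand each hex digit to 4 bits: 1=0001 C=1100 F=1111 F=1111 8=1000.

0b11100111111111000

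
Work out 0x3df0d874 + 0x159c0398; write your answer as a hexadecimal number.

0x538cdc0c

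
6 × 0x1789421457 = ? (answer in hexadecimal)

0x8d378c7a0a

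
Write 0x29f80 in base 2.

0b101001111110000000

Expand each hex digit to 4 bits: 2=0010 9=1001 f=1111 8=1000 0=0000.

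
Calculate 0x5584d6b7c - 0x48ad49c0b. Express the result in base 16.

0xcd78cf71

Subtract column by column in base 16:
  c-b → 1
  7-0 → 7
  b-c → f (borrow)
  6-9-1 → c (borrow)
  d-4-1 → 8
  4-d → 7 (borrow)
  8-a-1 → d (borrow)
  5-8-1 → c (borrow)
  5-4-1 → 0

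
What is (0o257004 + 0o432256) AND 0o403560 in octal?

0o401060

Add column by column in base 8, right to left:
  4+6 = 2 carry 1
  0+5+1 = 6
  0+2 = 2
  7+2 = 1 carry 1
  5+3+1 = 1 carry 1
  2+4+1 = 7
Sum = 0o711262; now AND with 0o403560:
  7&4=4, 1&0=0, 1&3=1, 2&5=0, 6&6=6, 2&0=0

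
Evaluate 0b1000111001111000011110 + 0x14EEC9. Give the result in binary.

0b1110001000110011100111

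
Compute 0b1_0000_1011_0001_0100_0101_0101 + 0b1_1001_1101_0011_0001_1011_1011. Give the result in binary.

0b10101010000100011000010000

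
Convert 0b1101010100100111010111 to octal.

Group the bits in threes: 001 101 010 100 100 111 010 111 → 15244727.

0o15244727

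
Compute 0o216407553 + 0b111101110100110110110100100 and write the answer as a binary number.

0o216407553 = 0b10001110100000111101101011 in binary.
Add column by column in base 2, right to left:
  1+0 = 1
  1+0 = 1
  0+1 = 1
  1+0 = 1
  0+0 = 0
  1+1 = 0 carry 1
  1+0+1 = 0 carry 1
  0+1+1 = 0 carry 1
  1+1+1 = 1 carry 1
  1+0+1 = 0 carry 1
  1+1+1 = 1 carry 1
  1+1+1 = 1 carry 1
  0+0+1 = 1
  0+1 = 1
  0+1 = 1
  0+0 = 0
  0+0 = 0
  1+1 = 0 carry 1
  0+0+1 = 1
  1+1 = 0 carry 1
  1+1+1 = 1 carry 1
  1+1+1 = 1 carry 1
  0+0+1 = 1
  0+1 = 1
  0+1 = 1
  1+1 = 0 carry 1
  0+1+1 = 0 carry 1
  final carry 1

0b1001111101000111110100001111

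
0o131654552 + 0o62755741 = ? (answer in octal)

Add column by column in base 8, right to left:
  2+1 = 3
  5+4 = 1 carry 1
  5+7+1 = 5 carry 1
  4+5+1 = 2 carry 1
  5+5+1 = 3 carry 1
  6+7+1 = 6 carry 1
  1+2+1 = 4
  3+6 = 1 carry 1
  1+0+1 = 2

0o214632513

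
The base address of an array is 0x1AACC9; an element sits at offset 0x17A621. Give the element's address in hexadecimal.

0x3252EA

Add column by column in base 16, right to left:
  9+1 = A
  C+2 = E
  C+6 = 2 carry 1
  A+A+1 = 5 carry 1
  A+7+1 = 2 carry 1
  1+1+1 = 3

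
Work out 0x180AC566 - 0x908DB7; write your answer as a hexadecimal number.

0x177A37AF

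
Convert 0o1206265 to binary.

Each octal digit is 3 bits: 1=001 2=010 0=000 6=110 2=010 6=110 5=101.

0b1010000110010110101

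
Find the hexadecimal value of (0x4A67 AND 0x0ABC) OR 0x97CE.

0x9FEE

0x4A67 AND 0x0ABC = 0x0A24.
Then OR with 0x97CE.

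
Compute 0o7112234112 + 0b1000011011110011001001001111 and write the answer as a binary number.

0o7112234112 = 0b111001001010010011100001001010 in binary.
Add column by column in base 2, right to left:
  0+1 = 1
  1+1 = 0 carry 1
  0+1+1 = 0 carry 1
  1+1+1 = 1 carry 1
  0+0+1 = 1
  0+0 = 0
  1+1 = 0 carry 1
  0+0+1 = 1
  0+0 = 0
  0+1 = 1
  0+0 = 0
  1+0 = 1
  1+1 = 0 carry 1
  1+1+1 = 1 carry 1
  0+0+1 = 1
  0+0 = 0
  1+1 = 0 carry 1
  0+1+1 = 0 carry 1
  0+1+1 = 0 carry 1
  1+1+1 = 1 carry 1
  0+0+1 = 1
  1+1 = 0 carry 1
  0+1+1 = 0 carry 1
  0+0+1 = 1
  1+0 = 1
  0+0 = 0
  0+0 = 0
  1+1 = 0 carry 1
  1+0+1 = 0 carry 1
  1+0+1 = 0 carry 1
  final carry 1

0b1000001100110000110101010011001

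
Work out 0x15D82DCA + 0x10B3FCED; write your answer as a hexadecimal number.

0x268C2AB7

Add column by column in base 16, right to left:
  A+D = 7 carry 1
  C+E+1 = B carry 1
  D+C+1 = A carry 1
  2+F+1 = 2 carry 1
  8+3+1 = C
  D+B = 8 carry 1
  5+0+1 = 6
  1+1 = 2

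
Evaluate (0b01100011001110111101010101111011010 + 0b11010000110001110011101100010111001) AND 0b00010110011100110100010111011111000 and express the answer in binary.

0b10100000000110000000010010010000

Add column by column in base 2, right to left:
  0+1 = 1
  1+0 = 1
  0+0 = 0
  1+1 = 0 carry 1
  1+1+1 = 1 carry 1
  0+1+1 = 0 carry 1
  1+0+1 = 0 carry 1
  1+1+1 = 1 carry 1
  1+0+1 = 0 carry 1
  1+0+1 = 0 carry 1
  0+0+1 = 1
  1+1 = 0 carry 1
  0+1+1 = 0 carry 1
  1+0+1 = 0 carry 1
  0+1+1 = 0 carry 1
  1+1+1 = 1 carry 1
  0+1+1 = 0 carry 1
  1+0+1 = 0 carry 1
  1+0+1 = 0 carry 1
  1+1+1 = 1 carry 1
  1+1+1 = 1 carry 1
  0+1+1 = 0 carry 1
  1+0+1 = 0 carry 1
  1+0+1 = 0 carry 1
  1+0+1 = 0 carry 1
  0+1+1 = 0 carry 1
  0+1+1 = 0 carry 1
  1+0+1 = 0 carry 1
  1+0+1 = 0 carry 1
  0+0+1 = 1
  0+0 = 0
  0+1 = 1
  1+0 = 1
  1+1 = 0 carry 1
  0+1+1 = 0 carry 1
  final carry 1
Sum = 0b100110100000000110001000010010010011; now AND with 0b00010110011100110100010111011111000:
  100110100000000110001000010010010011
& 000010110011100110100010111011111000
= 000010100000000110000000010010010000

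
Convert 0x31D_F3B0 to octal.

Expand each hex digit to 4 bits: 3=0011 1=0001 D=1101 F=1111 3=0011 B=1011 0=0000.
Group the bits in threes: 011 000 111 011 111 001 110 110 000 → 307371660.

0o307371660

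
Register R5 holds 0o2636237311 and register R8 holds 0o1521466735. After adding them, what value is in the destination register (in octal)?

Add column by column in base 8, right to left:
  1+5 = 6
  1+3 = 4
  3+7 = 2 carry 1
  7+6+1 = 6 carry 1
  3+6+1 = 2 carry 1
  2+4+1 = 7
  6+1 = 7
  3+2 = 5
  6+5 = 3 carry 1
  2+1+1 = 4

0o4357726246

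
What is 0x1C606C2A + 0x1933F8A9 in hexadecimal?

0x359464D3

Add column by column in base 16, right to left:
  A+9 = 3 carry 1
  2+A+1 = D
  C+8 = 4 carry 1
  6+F+1 = 6 carry 1
  0+3+1 = 4
  6+3 = 9
  C+9 = 5 carry 1
  1+1+1 = 3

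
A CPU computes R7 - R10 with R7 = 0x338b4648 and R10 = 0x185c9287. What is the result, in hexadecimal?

0x1b2eb3c1

Subtract column by column in base 16:
  8-7 → 1
  4-8 → c (borrow)
  6-2-1 → 3
  4-9 → b (borrow)
  b-c-1 → e (borrow)
  8-5-1 → 2
  3-8 → b (borrow)
  3-1-1 → 1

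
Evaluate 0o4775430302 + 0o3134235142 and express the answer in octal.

Add column by column in base 8, right to left:
  2+2 = 4
  0+4 = 4
  3+1 = 4
  0+5 = 5
  3+3 = 6
  4+2 = 6
  5+4 = 1 carry 1
  7+3+1 = 3 carry 1
  7+1+1 = 1 carry 1
  4+3+1 = 0 carry 1
  final carry 1

0o10131665444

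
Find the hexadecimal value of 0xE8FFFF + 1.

The trailing 4 digits are F (max in base 16), so adding 1 cascades: they roll to 0 and the next digit up increments.

0xE90000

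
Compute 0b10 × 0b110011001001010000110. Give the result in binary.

Multiply each base-2 digit by 2, carrying:
  0×2 = 0 → write 0
  1×2 = 2 → write 0 carry 1
  1×2+1 = 3 → write 1 carry 1
  0×2+1 = 1 → write 1
  0×2 = 0 → write 0
  0×2 = 0 → write 0
  0×2 = 0 → write 0
  1×2 = 2 → write 0 carry 1
  0×2+1 = 1 → write 1
  1×2 = 2 → write 0 carry 1
  0×2+1 = 1 → write 1
  0×2 = 0 → write 0
  1×2 = 2 → write 0 carry 1
  0×2+1 = 1 → write 1
  0×2 = 0 → write 0
  1×2 = 2 → write 0 carry 1
  1×2+1 = 3 → write 1 carry 1
  0×2+1 = 1 → write 1
  0×2 = 0 → write 0
  1×2 = 2 → write 0 carry 1
  1×2+1 = 3 → write 1 carry 1
  remaining carry: 1

0b1100110010010100001100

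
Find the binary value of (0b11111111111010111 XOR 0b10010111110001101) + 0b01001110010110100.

First 0b11111111111010111 XOR 0b10010111110001101 = 0b01101000001011010.
Add column by column in base 2, right to left:
  0+0 = 0
  1+0 = 1
  0+1 = 1
  1+0 = 1
  1+1 = 0 carry 1
  0+1+1 = 0 carry 1
  1+0+1 = 0 carry 1
  0+1+1 = 0 carry 1
  0+0+1 = 1
  0+0 = 0
  0+1 = 1
  0+1 = 1
  1+1 = 0 carry 1
  0+0+1 = 1
  1+0 = 1
  1+1 = 0 carry 1
  final carry 1

0b10110110100001110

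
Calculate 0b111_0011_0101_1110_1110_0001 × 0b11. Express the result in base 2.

Multiply each base-2 digit by 3, carrying:
  1×3 = 3 → write 1 carry 1
  0×3+1 = 1 → write 1
  0×3 = 0 → write 0
  0×3 = 0 → write 0
  0×3 = 0 → write 0
  1×3 = 3 → write 1 carry 1
  1×3+1 = 4 → write 0 carry 2
  1×3+2 = 5 → write 1 carry 2
  0×3+2 = 2 → write 0 carry 1
  1×3+1 = 4 → write 0 carry 2
  1×3+2 = 5 → write 1 carry 2
  1×3+2 = 5 → write 1 carry 2
  1×3+2 = 5 → write 1 carry 2
  0×3+2 = 2 → write 0 carry 1
  1×3+1 = 4 → write 0 carry 2
  0×3+2 = 2 → write 0 carry 1
  1×3+1 = 4 → write 0 carry 2
  1×3+2 = 5 → write 1 carry 2
  0×3+2 = 2 → write 0 carry 1
  0×3+1 = 1 → write 1
  1×3 = 3 → write 1 carry 1
  1×3+1 = 4 → write 0 carry 2
  1×3+2 = 5 → write 1 carry 2
  remaining carry: 10

0b1010110100001110010100011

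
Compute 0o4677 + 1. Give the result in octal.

0o4700

The trailing 2 digits are 7 (max in base 8), so adding 1 cascades: they roll to 0 and the next digit up increments.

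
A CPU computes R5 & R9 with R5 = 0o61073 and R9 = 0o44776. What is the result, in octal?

0o40072

AND each oct digit independently (no carries):
  6&4=4, 1&4=0, 0&7=0, 7&7=7, 3&6=2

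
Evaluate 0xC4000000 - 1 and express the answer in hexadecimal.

0xC3FFFFFF

The trailing 6 digits are 0, so subtracting 1 borrows through: they become F and the next digit up decrements.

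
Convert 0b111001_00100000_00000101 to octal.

0o16220005

Group the bits in threes: 001 110 010 010 000 000 000 101 → 16220005.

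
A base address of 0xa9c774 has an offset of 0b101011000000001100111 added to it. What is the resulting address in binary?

0b101111110100011111011011

0xa9c774 = 0b101010011100011101110100 in binary.
Add column by column in base 2, right to left:
  0+1 = 1
  0+1 = 1
  1+1 = 0 carry 1
  0+0+1 = 1
  1+0 = 1
  1+1 = 0 carry 1
  1+1+1 = 1 carry 1
  0+0+1 = 1
  1+0 = 1
  1+0 = 1
  1+0 = 1
  0+0 = 0
  0+0 = 0
  0+0 = 0
  1+0 = 1
  1+1 = 0 carry 1
  1+1+1 = 1 carry 1
  0+0+1 = 1
  0+1 = 1
  1+0 = 1
  0+1 = 1
  1+0 = 1
  0+0 = 0
  1+0 = 1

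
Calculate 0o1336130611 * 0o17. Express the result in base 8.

Multiply each base-8 digit by 15, carrying:
  1×15 = 15 → write 7 carry 1
  1×15+1 = 16 → write 0 carry 2
  6×15+2 = 92 → write 4 carry 11
  0×15+11 = 11 → write 3 carry 1
  3×15+1 = 46 → write 6 carry 5
  1×15+5 = 20 → write 4 carry 2
  6×15+2 = 92 → write 4 carry 11
  3×15+11 = 56 → write 0 carry 7
  3×15+7 = 52 → write 4 carry 6
  1×15+6 = 21 → write 5 carry 2
  remaining carry: 2

0o25404463407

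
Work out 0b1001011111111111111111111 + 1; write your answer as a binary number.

The trailing 20 digits are 1 (max in base 2), so adding 1 cascades: they roll to 0 and the next digit up increments.

0b1001100000000000000000000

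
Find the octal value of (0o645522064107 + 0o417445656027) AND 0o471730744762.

Add column by column in base 8, right to left:
  7+7 = 6 carry 1
  0+2+1 = 3
  1+0 = 1
  4+6 = 2 carry 1
  6+5+1 = 4 carry 1
  0+6+1 = 7
  2+5 = 7
  2+4 = 6
  5+4 = 1 carry 1
  5+7+1 = 5 carry 1
  4+1+1 = 6
  6+4 = 2 carry 1
  final carry 1
Sum = 0o1265167742136; now AND with 0o471730744762:
  1&0=0, 2&4=0, 6&7=6, 5&1=1, 1&7=1, 6&3=2, 7&0=0, 7&7=7, 4&4=4, 2&4=0, 1&7=1, 3&6=2, 6&2=2

0o61120740122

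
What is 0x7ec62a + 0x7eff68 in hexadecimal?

0xfdc592

Add column by column in base 16, right to left:
  a+8 = 2 carry 1
  2+6+1 = 9
  6+f = 5 carry 1
  c+f+1 = c carry 1
  e+e+1 = d carry 1
  7+7+1 = f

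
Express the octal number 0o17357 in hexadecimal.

0x1EEF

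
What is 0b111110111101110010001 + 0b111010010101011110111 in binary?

0b1111001010011010001000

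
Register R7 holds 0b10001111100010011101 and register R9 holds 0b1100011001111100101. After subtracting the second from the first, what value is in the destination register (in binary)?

Subtract column by column in base 2:
  1-1 → 0
  0-0 → 0
  1-1 → 0
  1-0 → 1
  1-0 → 1
  0-1 → 1 (borrow)
  0-1-1 → 0 (borrow)
  1-1-1 → 1 (borrow)
  0-1-1 → 0 (borrow)
  0-1-1 → 0 (borrow)
  0-0-1 → 1 (borrow)
  1-0-1 → 0
  1-1 → 0
  1-1 → 0
  1-0 → 1
  1-0 → 1
  0-0 → 0
  0-1 → 1 (borrow)
  0-1-1 → 0 (borrow)
  1-0-1 → 0

0b101100010010111000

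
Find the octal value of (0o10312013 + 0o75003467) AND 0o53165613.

Add column by column in base 8, right to left:
  3+7 = 2 carry 1
  1+6+1 = 0 carry 1
  0+4+1 = 5
  2+3 = 5
  1+0 = 1
  3+0 = 3
  0+5 = 5
  1+7 = 0 carry 1
  final carry 1
Sum = 0o105315502; now AND with 0o53165613:
  1&0=0, 0&5=0, 5&3=1, 3&1=1, 1&6=0, 5&5=5, 5&6=4, 0&1=0, 2&3=2

0o1105402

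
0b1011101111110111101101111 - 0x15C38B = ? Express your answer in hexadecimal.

0x1622BE4

0b1011101111110111101101111 = 0x177EF6F in hexadecimal.
Subtract column by column in base 16:
  F-B → 4
  6-8 → E (borrow)
  F-3-1 → B
  E-C → 2
  7-5 → 2
  7-1 → 6
  1-0 → 1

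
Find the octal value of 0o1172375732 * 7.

Multiply each base-8 digit by 7, carrying:
  2×7 = 14 → write 6 carry 1
  3×7+1 = 22 → write 6 carry 2
  7×7+2 = 51 → write 3 carry 6
  5×7+6 = 41 → write 1 carry 5
  7×7+5 = 54 → write 6 carry 6
  3×7+6 = 27 → write 3 carry 3
  2×7+3 = 17 → write 1 carry 2
  7×7+2 = 51 → write 3 carry 6
  1×7+6 = 13 → write 5 carry 1
  1×7+1 = 8 → write 0 carry 1
  remaining carry: 1

0o10531361366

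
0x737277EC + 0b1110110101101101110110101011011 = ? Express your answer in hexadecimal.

0b1110110101101101110110101011011 = 0x76B6ED5B in hexadecimal.
Add column by column in base 16, right to left:
  C+B = 7 carry 1
  E+5+1 = 4 carry 1
  7+D+1 = 5 carry 1
  7+E+1 = 6 carry 1
  2+6+1 = 9
  7+B = 2 carry 1
  3+6+1 = A
  7+7 = E

0xEA296547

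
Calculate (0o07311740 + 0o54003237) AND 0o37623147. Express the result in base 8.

0o23201147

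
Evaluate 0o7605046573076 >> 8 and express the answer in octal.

0o17412115366

8 bits is not a whole number of base-8 digits; in binary: 111110000101000100110101111011000111110 >> 8 = 1111100001010001001101011110110.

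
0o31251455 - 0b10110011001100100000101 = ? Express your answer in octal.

0o2735050

0b10110011001100100000101 = 0o26314405 in octal.
Subtract column by column in base 8:
  5-5 → 0
  5-0 → 5
  4-4 → 0
  1-4 → 5 (borrow)
  5-1-1 → 3
  2-3 → 7 (borrow)
  1-6-1 → 2 (borrow)
  3-2-1 → 0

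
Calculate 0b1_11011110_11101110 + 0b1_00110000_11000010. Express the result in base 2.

0b110000111110110000

Add column by column in base 2, right to left:
  0+0 = 0
  1+1 = 0 carry 1
  1+0+1 = 0 carry 1
  1+0+1 = 0 carry 1
  0+0+1 = 1
  1+0 = 1
  1+1 = 0 carry 1
  1+1+1 = 1 carry 1
  0+0+1 = 1
  1+0 = 1
  1+0 = 1
  1+0 = 1
  1+1 = 0 carry 1
  0+1+1 = 0 carry 1
  1+0+1 = 0 carry 1
  1+0+1 = 0 carry 1
  1+1+1 = 1 carry 1
  final carry 1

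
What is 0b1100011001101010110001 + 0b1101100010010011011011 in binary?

Add column by column in base 2, right to left:
  1+1 = 0 carry 1
  0+1+1 = 0 carry 1
  0+0+1 = 1
  0+1 = 1
  1+1 = 0 carry 1
  1+0+1 = 0 carry 1
  0+1+1 = 0 carry 1
  1+1+1 = 1 carry 1
  0+0+1 = 1
  1+0 = 1
  0+1 = 1
  1+0 = 1
  1+0 = 1
  0+1 = 1
  0+0 = 0
  1+0 = 1
  1+0 = 1
  0+1 = 1
  0+1 = 1
  0+0 = 0
  1+1 = 0 carry 1
  1+1+1 = 1 carry 1
  final carry 1

0b11001111011111110001100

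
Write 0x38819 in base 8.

Expand each hex digit to 4 bits: 3=0011 8=1000 8=1000 1=0001 9=1001.
Group the bits in threes: 111 000 100 000 011 001 → 704031.

0o704031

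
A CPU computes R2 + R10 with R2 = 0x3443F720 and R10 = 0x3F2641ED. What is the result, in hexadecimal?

0x736A390D

Add column by column in base 16, right to left:
  0+D = D
  2+E = 0 carry 1
  7+1+1 = 9
  F+4 = 3 carry 1
  3+6+1 = A
  4+2 = 6
  4+F = 3 carry 1
  3+3+1 = 7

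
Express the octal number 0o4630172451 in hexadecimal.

0x2660f529

Each octal digit is 3 bits: 4=100 6=110 3=011 0=000 1=001 7=111 2=010 4=100 5=101 1=001.
Group the bits into nibbles: 0010 0110 0110 0000 1111 0101 0010 1001 → 2660f529.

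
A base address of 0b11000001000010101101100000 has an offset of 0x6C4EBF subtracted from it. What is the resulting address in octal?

0o245756241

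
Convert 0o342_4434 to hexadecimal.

0xE291C

Each octal digit is 3 bits: 3=011 4=100 2=010 4=100 4=100 3=011 4=100.
Group the bits into nibbles: 1110 0010 1001 0001 1100 → E291C.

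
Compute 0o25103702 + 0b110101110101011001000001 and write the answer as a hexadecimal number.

0x12BDE03

0o25103702 = 0x5487C2 in hexadecimal.
0b110101110101011001000001 = 0xD75641 in hexadecimal.
Add column by column in base 16, right to left:
  2+1 = 3
  C+4 = 0 carry 1
  7+6+1 = E
  8+5 = D
  4+7 = B
  5+D = 2 carry 1
  final carry 1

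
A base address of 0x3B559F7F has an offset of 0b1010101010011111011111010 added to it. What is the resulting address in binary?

0b111100101010101101111001111001

0x3B559F7F = 0b111011010101011001111101111111 in binary.
Add column by column in base 2, right to left:
  1+0 = 1
  1+1 = 0 carry 1
  1+0+1 = 0 carry 1
  1+1+1 = 1 carry 1
  1+1+1 = 1 carry 1
  1+1+1 = 1 carry 1
  1+1+1 = 1 carry 1
  0+1+1 = 0 carry 1
  1+0+1 = 0 carry 1
  1+1+1 = 1 carry 1
  1+1+1 = 1 carry 1
  1+1+1 = 1 carry 1
  1+1+1 = 1 carry 1
  0+1+1 = 0 carry 1
  0+0+1 = 1
  1+0 = 1
  1+1 = 0 carry 1
  0+0+1 = 1
  1+1 = 0 carry 1
  0+0+1 = 1
  1+1 = 0 carry 1
  0+0+1 = 1
  1+1 = 0 carry 1
  0+0+1 = 1
  1+1 = 0 carry 1
  1+0+1 = 0 carry 1
  0+0+1 = 1
  1+0 = 1
  1+0 = 1
  1+0 = 1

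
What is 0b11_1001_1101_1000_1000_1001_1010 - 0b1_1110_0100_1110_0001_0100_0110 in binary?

0b1101110001010011101010100

Subtract column by column in base 2:
  0-0 → 0
  1-1 → 0
  0-1 → 1 (borrow)
  1-0-1 → 0
  1-0 → 1
  0-0 → 0
  0-1 → 1 (borrow)
  1-0-1 → 0
  0-1 → 1 (borrow)
  0-0-1 → 1 (borrow)
  0-0-1 → 1 (borrow)
  1-0-1 → 0
  0-0 → 0
  0-1 → 1 (borrow)
  0-1-1 → 0 (borrow)
  1-1-1 → 1 (borrow)
  1-0-1 → 0
  0-0 → 0
  1-1 → 0
  1-0 → 1
  1-0 → 1
  0-1 → 1 (borrow)
  0-1-1 → 0 (borrow)
  1-1-1 → 1 (borrow)
  1-1-1 → 1 (borrow)
  1-0-1 → 0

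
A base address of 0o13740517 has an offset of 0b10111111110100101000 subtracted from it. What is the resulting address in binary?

0o13740517 = 0b1011111100000101001111 in binary.
Subtract column by column in base 2:
  1-0 → 1
  1-0 → 1
  1-0 → 1
  1-1 → 0
  0-0 → 0
  0-1 → 1 (borrow)
  1-0-1 → 0
  0-0 → 0
  1-1 → 0
  0-0 → 0
  0-1 → 1 (borrow)
  0-1-1 → 0 (borrow)
  0-1-1 → 0 (borrow)
  0-1-1 → 0 (borrow)
  1-1-1 → 1 (borrow)
  1-1-1 → 1 (borrow)
  1-1-1 → 1 (borrow)
  1-1-1 → 1 (borrow)
  1-0-1 → 0
  1-1 → 0
  0-0 → 0
  1-0 → 1

0b1000111100010000100111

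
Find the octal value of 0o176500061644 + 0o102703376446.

Add column by column in base 8, right to left:
  4+6 = 2 carry 1
  4+4+1 = 1 carry 1
  6+4+1 = 3 carry 1
  1+6+1 = 0 carry 1
  6+7+1 = 6 carry 1
  0+3+1 = 4
  0+3 = 3
  0+0 = 0
  5+7 = 4 carry 1
  6+2+1 = 1 carry 1
  7+0+1 = 0 carry 1
  1+1+1 = 3

0o301403460312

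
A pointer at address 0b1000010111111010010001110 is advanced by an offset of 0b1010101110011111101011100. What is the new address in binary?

0b10011000110011001111101010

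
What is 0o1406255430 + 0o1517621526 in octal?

0o3126077156

Add column by column in base 8, right to left:
  0+6 = 6
  3+2 = 5
  4+5 = 1 carry 1
  5+1+1 = 7
  5+2 = 7
  2+6 = 0 carry 1
  6+7+1 = 6 carry 1
  0+1+1 = 2
  4+5 = 1 carry 1
  1+1+1 = 3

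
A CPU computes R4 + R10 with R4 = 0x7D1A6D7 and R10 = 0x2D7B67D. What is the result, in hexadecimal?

0xAA95D54

Add column by column in base 16, right to left:
  7+D = 4 carry 1
  D+7+1 = 5 carry 1
  6+6+1 = D
  A+B = 5 carry 1
  1+7+1 = 9
  D+D = A carry 1
  7+2+1 = A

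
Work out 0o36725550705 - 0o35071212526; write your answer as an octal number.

Subtract column by column in base 8:
  5-6 → 7 (borrow)
  0-2-1 → 5 (borrow)
  7-5-1 → 1
  0-2 → 6 (borrow)
  5-1-1 → 3
  5-2 → 3
  5-1 → 4
  2-7 → 3 (borrow)
  7-0-1 → 6
  6-5 → 1
  3-3 → 0

0o1634336157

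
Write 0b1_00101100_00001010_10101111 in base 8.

0o113005257

Group the bits in threes: 001 001 011 000 000 101 010 101 111 → 113005257.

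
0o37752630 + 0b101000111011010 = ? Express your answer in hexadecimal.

0x802772

0o37752630 = 0x7FD598 in hexadecimal.
0b101000111011010 = 0x51DA in hexadecimal.
Add column by column in base 16, right to left:
  8+A = 2 carry 1
  9+D+1 = 7 carry 1
  5+1+1 = 7
  D+5 = 2 carry 1
  F+0+1 = 0 carry 1
  7+0+1 = 8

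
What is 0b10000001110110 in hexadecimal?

Group the bits into nibbles: 0010 0000 0111 0110 → 2076.

0x2076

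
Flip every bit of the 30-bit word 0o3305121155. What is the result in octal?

Each oct digit d becomes 7−d:
  3→4, 3→4, 0→7, 5→2, 1→6, 2→5, 1→6, 1→6, 5→2, 5→2

0o4472656622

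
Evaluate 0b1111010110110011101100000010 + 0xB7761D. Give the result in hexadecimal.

0b1111010110110011101100000010 = 0xF5B3B02 in hexadecimal.
Add column by column in base 16, right to left:
  2+D = F
  0+1 = 1
  B+6 = 1 carry 1
  3+7+1 = B
  B+7 = 2 carry 1
  5+B+1 = 1 carry 1
  F+0+1 = 0 carry 1
  final carry 1

0x1012B11F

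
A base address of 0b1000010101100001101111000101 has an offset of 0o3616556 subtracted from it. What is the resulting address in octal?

0o1021577127

0b1000010101100001101111000101 = 0o1025415705 in octal.
Subtract column by column in base 8:
  5-6 → 7 (borrow)
  0-5-1 → 2 (borrow)
  7-5-1 → 1
  5-6 → 7 (borrow)
  1-1-1 → 7 (borrow)
  4-6-1 → 5 (borrow)
  5-3-1 → 1
  2-0 → 2
  0-0 → 0
  1-0 → 1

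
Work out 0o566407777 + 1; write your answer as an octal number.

0o566410000

The trailing 4 digits are 7 (max in base 8), so adding 1 cascades: they roll to 0 and the next digit up increments.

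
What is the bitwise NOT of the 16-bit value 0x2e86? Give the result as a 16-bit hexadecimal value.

Each hex digit d becomes f−d:
  2→d, e→1, 8→7, 6→9

0xd179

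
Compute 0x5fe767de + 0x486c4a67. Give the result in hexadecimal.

0xa853b245

Add column by column in base 16, right to left:
  e+7 = 5 carry 1
  d+6+1 = 4 carry 1
  7+a+1 = 2 carry 1
  6+4+1 = b
  7+c = 3 carry 1
  e+6+1 = 5 carry 1
  f+8+1 = 8 carry 1
  5+4+1 = a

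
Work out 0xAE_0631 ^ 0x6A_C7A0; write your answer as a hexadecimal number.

XOR each hex digit independently (no carries):
  A^6=C, E^A=4, 0^C=C, 6^7=1, 3^A=9, 1^0=1

0xC4C191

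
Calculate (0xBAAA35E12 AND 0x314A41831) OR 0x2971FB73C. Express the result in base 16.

0x397BFBF3C

0xBAAA35E12 AND 0x314A41831 = 0x300A01810.
Then OR with 0x2971FB73C.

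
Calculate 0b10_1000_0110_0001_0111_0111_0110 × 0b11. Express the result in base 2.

0b111100100100100011001100010

Multiply each base-2 digit by 3, carrying:
  0×3 = 0 → write 0
  1×3 = 3 → write 1 carry 1
  1×3+1 = 4 → write 0 carry 2
  0×3+2 = 2 → write 0 carry 1
  1×3+1 = 4 → write 0 carry 2
  1×3+2 = 5 → write 1 carry 2
  1×3+2 = 5 → write 1 carry 2
  0×3+2 = 2 → write 0 carry 1
  1×3+1 = 4 → write 0 carry 2
  1×3+2 = 5 → write 1 carry 2
  1×3+2 = 5 → write 1 carry 2
  0×3+2 = 2 → write 0 carry 1
  1×3+1 = 4 → write 0 carry 2
  0×3+2 = 2 → write 0 carry 1
  0×3+1 = 1 → write 1
  0×3 = 0 → write 0
  0×3 = 0 → write 0
  1×3 = 3 → write 1 carry 1
  1×3+1 = 4 → write 0 carry 2
  0×3+2 = 2 → write 0 carry 1
  0×3+1 = 1 → write 1
  0×3 = 0 → write 0
  0×3 = 0 → write 0
  1×3 = 3 → write 1 carry 1
  0×3+1 = 1 → write 1
  1×3 = 3 → write 1 carry 1
  remaining carry: 1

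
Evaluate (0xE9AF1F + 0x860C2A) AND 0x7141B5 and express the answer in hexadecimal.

0x610101

Add column by column in base 16, right to left:
  F+A = 9 carry 1
  1+2+1 = 4
  F+C = B carry 1
  A+0+1 = B
  9+6 = F
  E+8 = 6 carry 1
  final carry 1
Sum = 0x16FBB49; now AND with 0x7141B5:
  1&0=0, 6&7=6, F&1=1, B&4=0, B&1=1, 4&B=0, 9&5=1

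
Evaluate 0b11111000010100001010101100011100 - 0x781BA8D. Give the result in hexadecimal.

0xF0CEF08F

0b11111000010100001010101100011100 = 0xF850AB1C in hexadecimal.
Subtract column by column in base 16:
  C-D → F (borrow)
  1-8-1 → 8 (borrow)
  B-A-1 → 0
  A-B → F (borrow)
  0-1-1 → E (borrow)
  5-8-1 → C (borrow)
  8-7-1 → 0
  F-0 → F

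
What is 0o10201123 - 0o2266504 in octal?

0o5712417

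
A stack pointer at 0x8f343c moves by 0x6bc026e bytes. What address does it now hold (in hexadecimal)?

Add column by column in base 16, right to left:
  c+e = a carry 1
  3+6+1 = a
  4+2 = 6
  3+0 = 3
  f+c = b carry 1
  8+b+1 = 4 carry 1
  0+6+1 = 7

0x74b36aa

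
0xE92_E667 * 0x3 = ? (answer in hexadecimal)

Multiply each base-16 digit by 3, carrying:
  7×3 = 21 → write 5 carry 1
  6×3+1 = 19 → write 3 carry 1
  6×3+1 = 19 → write 3 carry 1
  E×3+1 = 43 → write B carry 2
  2×3+2 = 8 → write 8
  9×3 = 27 → write B carry 1
  E×3+1 = 43 → write B carry 2
  remaining carry: 2

0x2BB8B335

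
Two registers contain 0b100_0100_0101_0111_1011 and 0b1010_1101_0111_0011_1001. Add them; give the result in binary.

Add column by column in base 2, right to left:
  1+1 = 0 carry 1
  1+0+1 = 0 carry 1
  0+0+1 = 1
  1+1 = 0 carry 1
  1+1+1 = 1 carry 1
  1+1+1 = 1 carry 1
  1+0+1 = 0 carry 1
  0+0+1 = 1
  1+1 = 0 carry 1
  0+1+1 = 0 carry 1
  1+1+1 = 1 carry 1
  0+0+1 = 1
  0+1 = 1
  0+0 = 0
  1+1 = 0 carry 1
  0+1+1 = 0 carry 1
  0+0+1 = 1
  0+1 = 1
  1+0 = 1
  0+1 = 1

0b11110001110010110100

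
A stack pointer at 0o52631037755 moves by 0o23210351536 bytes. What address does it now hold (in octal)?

0o76041411513

Add column by column in base 8, right to left:
  5+6 = 3 carry 1
  5+3+1 = 1 carry 1
  7+5+1 = 5 carry 1
  7+1+1 = 1 carry 1
  3+5+1 = 1 carry 1
  0+3+1 = 4
  1+0 = 1
  3+1 = 4
  6+2 = 0 carry 1
  2+3+1 = 6
  5+2 = 7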